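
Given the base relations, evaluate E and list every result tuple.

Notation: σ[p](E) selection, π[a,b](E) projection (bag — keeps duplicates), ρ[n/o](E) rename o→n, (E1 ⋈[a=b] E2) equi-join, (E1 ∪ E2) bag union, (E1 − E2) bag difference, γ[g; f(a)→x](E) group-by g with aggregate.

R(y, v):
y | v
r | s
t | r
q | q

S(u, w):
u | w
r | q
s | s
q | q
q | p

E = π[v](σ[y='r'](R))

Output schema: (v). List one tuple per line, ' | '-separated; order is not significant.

Subexpression sizes:
  R → 3
  σ[y='r'](R) → 1
  π[v](σ[y='r'](R)) → 1

== RESULT ==
v
s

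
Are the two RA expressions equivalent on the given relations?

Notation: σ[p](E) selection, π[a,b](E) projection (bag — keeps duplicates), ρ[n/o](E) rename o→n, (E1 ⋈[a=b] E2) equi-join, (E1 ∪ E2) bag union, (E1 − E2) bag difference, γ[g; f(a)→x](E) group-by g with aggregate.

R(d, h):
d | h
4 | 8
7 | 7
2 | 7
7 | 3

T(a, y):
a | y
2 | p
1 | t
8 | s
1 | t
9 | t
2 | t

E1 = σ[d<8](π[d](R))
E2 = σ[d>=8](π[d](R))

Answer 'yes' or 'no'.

E1 row counts bottom-up:
  R → 4
  π[d](R) → 4
  σ[d<8](π[d](R)) → 4
E2 row counts bottom-up:
  R → 4
  π[d](R) → 4
  σ[d>=8](π[d](R)) → 0

E1 result:
d
2
4
7
7
E2 result:
d
(0 rows)
Witness: (7,) appears 2× in E1 but 0× in E2.

no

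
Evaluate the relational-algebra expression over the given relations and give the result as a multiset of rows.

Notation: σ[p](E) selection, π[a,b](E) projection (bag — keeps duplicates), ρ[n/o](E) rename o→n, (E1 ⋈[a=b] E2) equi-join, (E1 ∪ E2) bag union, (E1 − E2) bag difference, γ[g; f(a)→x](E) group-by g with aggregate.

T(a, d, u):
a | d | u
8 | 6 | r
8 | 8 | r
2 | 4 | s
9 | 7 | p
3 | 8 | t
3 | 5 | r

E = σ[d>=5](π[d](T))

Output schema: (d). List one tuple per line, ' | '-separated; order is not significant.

Subexpression sizes:
  T → 6
  π[d](T) → 6
  σ[d>=5](π[d](T)) → 5

== RESULT ==
d
5
6
7
8
8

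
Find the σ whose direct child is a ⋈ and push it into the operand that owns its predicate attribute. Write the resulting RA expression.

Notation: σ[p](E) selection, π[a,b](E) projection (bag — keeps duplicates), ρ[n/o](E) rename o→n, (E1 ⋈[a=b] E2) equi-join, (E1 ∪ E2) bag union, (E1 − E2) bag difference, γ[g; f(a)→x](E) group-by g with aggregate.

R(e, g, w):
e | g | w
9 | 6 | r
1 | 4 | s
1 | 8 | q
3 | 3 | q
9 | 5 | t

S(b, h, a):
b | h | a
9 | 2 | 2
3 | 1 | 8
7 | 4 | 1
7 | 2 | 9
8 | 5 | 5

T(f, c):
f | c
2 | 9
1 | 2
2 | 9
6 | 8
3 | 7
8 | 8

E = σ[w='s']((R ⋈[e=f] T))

σ filters on w, owned by the left side.
E' = (σ[w='s'](R) ⋈[e=f] T)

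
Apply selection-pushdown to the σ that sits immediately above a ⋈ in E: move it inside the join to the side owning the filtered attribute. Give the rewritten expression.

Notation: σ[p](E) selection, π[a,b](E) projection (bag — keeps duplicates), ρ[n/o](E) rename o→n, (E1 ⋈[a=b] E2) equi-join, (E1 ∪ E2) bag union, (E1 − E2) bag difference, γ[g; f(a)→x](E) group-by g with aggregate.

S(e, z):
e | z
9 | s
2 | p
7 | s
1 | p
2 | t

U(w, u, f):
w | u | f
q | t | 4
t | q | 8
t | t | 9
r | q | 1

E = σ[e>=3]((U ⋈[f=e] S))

σ filters on e, owned by the right side.
E' = (U ⋈[f=e] σ[e>=3](S))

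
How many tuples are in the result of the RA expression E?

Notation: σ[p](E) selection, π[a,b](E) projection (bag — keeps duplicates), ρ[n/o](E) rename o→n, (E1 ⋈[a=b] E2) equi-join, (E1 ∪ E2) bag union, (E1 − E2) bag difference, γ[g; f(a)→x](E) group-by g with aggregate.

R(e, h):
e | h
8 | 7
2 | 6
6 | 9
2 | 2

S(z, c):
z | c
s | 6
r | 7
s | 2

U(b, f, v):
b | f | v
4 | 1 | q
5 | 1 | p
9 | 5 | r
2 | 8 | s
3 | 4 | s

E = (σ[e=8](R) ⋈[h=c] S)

Subexpression sizes:
  R → 4
  σ[e=8](R) → 1
  S → 3
  (σ[e=8](R) ⋈[h=c] S) → 1

|E| = 1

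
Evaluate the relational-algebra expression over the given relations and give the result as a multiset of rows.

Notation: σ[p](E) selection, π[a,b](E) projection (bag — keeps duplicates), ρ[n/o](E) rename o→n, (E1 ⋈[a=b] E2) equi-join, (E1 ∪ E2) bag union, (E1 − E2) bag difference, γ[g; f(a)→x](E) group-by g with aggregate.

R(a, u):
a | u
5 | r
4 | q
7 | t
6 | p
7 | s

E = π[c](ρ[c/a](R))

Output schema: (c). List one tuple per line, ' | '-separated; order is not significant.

Subexpression sizes:
  R → 5
  ρ[c/a](R) → 5
  π[c](ρ[c/a](R)) → 5

== RESULT ==
c
4
5
6
7
7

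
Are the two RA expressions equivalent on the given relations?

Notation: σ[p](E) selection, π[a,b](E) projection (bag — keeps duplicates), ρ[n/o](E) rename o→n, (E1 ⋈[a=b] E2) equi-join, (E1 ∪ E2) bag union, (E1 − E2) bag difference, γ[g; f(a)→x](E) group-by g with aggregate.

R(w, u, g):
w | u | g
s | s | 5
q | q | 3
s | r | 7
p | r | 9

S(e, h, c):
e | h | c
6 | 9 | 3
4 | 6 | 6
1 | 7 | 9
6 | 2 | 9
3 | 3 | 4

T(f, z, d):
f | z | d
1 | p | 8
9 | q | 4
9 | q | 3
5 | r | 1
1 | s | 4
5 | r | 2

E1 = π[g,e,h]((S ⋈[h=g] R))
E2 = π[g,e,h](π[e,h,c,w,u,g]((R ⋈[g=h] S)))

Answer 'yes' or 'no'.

E1 stepwise |·|:
  S → 5
  R → 4
  (S ⋈[h=g] R) → 3
  π[g,e,h]((S ⋈[h=g] R)) → 3
E2 stepwise |·|:
  R → 4
  S → 5
  (R ⋈[g=h] S) → 3
  π[e,h,c,w,u,g]((R ⋈[g=h] S)) → 3
  π[g,e,h](π[e,h,c,w,u,g]((R ⋈[g=h] S))) → 3

E1 and E2 produce the same multiset:
g | e | h
3 | 3 | 3
7 | 1 | 7
9 | 6 | 9

yes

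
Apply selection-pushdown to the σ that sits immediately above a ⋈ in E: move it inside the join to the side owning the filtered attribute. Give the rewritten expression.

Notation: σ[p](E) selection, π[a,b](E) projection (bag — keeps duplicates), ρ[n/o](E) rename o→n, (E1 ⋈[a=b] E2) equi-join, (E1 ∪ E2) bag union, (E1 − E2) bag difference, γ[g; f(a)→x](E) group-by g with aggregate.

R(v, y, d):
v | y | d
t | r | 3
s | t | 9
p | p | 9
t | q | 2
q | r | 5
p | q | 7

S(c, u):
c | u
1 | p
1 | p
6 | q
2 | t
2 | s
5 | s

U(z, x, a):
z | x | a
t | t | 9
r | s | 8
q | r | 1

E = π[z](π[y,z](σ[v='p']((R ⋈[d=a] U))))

σ filters on v, owned by the left side.
E' = π[z](π[y,z]((σ[v='p'](R) ⋈[d=a] U)))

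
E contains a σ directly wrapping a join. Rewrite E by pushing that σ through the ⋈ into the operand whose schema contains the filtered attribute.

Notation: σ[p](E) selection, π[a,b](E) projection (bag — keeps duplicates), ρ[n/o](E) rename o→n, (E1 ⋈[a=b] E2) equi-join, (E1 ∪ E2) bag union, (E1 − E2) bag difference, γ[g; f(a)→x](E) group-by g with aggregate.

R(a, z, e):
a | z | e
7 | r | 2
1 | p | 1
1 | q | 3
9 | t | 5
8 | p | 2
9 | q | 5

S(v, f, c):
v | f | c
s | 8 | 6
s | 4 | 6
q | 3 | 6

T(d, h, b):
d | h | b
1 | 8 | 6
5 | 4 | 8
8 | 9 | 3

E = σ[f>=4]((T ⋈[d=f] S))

σ filters on f, owned by the right side.
E' = (T ⋈[d=f] σ[f>=4](S))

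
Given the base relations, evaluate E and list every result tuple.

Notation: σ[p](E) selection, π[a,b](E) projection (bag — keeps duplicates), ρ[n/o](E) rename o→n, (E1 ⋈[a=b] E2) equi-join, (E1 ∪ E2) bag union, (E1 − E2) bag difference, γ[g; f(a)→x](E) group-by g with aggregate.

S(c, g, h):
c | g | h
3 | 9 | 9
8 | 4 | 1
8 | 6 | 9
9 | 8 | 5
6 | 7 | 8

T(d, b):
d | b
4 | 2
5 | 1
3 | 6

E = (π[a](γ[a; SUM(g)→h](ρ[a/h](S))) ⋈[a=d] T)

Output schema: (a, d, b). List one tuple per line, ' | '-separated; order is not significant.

Per-node cardinality:
  S → 5
  ρ[a/h](S) → 5
  γ[a; SUM(g)→h](ρ[a/h](S)) → 4
  π[a](γ[a; SUM(g)→h](ρ[a/h](S))) → 4
  T → 3
  (π[a](γ[a; SUM(g)→h](ρ[a/h](S))) ⋈[a=d] T) → 1

== RESULT ==
a | d | b
5 | 5 | 1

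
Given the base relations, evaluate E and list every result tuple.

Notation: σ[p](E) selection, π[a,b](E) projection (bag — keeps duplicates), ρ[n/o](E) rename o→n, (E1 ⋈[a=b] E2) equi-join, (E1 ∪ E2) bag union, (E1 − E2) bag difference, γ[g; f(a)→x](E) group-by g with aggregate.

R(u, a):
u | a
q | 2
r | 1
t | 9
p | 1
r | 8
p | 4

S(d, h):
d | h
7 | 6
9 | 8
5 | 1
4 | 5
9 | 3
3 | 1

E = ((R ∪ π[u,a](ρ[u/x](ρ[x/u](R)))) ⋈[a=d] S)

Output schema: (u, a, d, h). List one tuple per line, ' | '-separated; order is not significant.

Stepwise |·|:
  R → 6
  R → 6
  ρ[x/u](R) → 6
  ρ[u/x](ρ[x/u](R)) → 6
  π[u,a](ρ[u/x](ρ[x/u](R))) → 6
  (R ∪ π[u,a](ρ[u/x](ρ[x/u](R)))) → 12
  S → 6
  ((R ∪ π[u,a](ρ[u/x](ρ[x/u](R)))) ⋈[a=d] S) → 6

== RESULT ==
u | a | d | h
p | 4 | 4 | 5
p | 4 | 4 | 5
t | 9 | 9 | 3
t | 9 | 9 | 3
t | 9 | 9 | 8
t | 9 | 9 | 8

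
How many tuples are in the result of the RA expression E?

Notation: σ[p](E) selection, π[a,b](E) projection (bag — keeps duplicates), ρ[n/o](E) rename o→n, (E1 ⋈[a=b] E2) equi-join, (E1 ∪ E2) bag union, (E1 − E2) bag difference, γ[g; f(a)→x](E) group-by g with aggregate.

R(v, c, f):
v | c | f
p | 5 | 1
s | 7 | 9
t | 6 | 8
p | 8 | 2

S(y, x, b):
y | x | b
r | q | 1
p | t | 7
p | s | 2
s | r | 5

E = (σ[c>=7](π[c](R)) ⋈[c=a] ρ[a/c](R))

Subexpression sizes:
  R → 4
  π[c](R) → 4
  σ[c>=7](π[c](R)) → 2
  R → 4
  ρ[a/c](R) → 4
  (σ[c>=7](π[c](R)) ⋈[c=a] ρ[a/c](R)) → 2

|E| = 2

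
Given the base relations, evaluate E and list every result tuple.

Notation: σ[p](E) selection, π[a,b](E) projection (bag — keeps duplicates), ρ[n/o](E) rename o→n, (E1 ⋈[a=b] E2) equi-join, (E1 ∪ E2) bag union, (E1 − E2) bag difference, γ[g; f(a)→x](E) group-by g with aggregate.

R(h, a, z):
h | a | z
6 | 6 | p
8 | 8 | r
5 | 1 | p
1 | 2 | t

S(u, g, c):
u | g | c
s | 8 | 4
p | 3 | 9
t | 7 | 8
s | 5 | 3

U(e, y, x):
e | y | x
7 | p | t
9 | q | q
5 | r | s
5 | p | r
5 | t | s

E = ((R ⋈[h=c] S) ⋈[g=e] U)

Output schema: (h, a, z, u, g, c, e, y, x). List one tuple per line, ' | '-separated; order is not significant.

Row counts bottom-up:
  R → 4
  S → 4
  (R ⋈[h=c] S) → 1
  U → 5
  ((R ⋈[h=c] S) ⋈[g=e] U) → 1

== RESULT ==
h | a | z | u | g | c | e | y | x
8 | 8 | r | t | 7 | 8 | 7 | p | t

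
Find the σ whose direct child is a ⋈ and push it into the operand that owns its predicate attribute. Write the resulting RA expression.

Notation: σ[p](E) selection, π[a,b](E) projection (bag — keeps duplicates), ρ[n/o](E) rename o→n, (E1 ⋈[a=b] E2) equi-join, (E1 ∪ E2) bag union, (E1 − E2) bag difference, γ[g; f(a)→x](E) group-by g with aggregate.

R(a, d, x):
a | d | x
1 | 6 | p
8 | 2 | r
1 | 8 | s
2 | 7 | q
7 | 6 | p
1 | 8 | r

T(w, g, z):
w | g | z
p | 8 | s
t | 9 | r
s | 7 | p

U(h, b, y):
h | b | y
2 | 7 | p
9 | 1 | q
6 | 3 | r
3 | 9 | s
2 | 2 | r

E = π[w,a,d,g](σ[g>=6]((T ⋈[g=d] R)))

σ filters on g, owned by the left side.
E' = π[w,a,d,g]((σ[g>=6](T) ⋈[g=d] R))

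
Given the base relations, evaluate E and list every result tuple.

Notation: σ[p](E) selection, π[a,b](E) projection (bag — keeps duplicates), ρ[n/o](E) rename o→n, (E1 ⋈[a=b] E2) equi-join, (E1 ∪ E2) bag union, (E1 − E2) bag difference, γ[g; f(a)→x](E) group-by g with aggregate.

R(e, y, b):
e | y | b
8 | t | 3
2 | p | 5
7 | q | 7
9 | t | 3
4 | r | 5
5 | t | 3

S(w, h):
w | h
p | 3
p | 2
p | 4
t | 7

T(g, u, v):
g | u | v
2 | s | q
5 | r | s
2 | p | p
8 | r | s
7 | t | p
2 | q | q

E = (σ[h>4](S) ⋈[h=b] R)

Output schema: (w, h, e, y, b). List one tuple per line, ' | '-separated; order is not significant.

Stepwise |·|:
  S → 4
  σ[h>4](S) → 1
  R → 6
  (σ[h>4](S) ⋈[h=b] R) → 1

== RESULT ==
w | h | e | y | b
t | 7 | 7 | q | 7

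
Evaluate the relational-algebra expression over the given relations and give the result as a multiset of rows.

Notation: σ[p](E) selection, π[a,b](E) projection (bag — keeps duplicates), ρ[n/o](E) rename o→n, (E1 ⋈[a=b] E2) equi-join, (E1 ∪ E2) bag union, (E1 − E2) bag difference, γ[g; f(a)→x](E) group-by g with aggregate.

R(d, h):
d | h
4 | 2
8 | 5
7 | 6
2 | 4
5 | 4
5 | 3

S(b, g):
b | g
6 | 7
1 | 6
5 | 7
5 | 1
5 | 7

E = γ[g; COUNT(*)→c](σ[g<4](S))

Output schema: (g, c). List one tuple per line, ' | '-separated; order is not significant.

Per-node cardinality:
  S → 5
  σ[g<4](S) → 1
  γ[g; COUNT(*)→c](σ[g<4](S)) → 1

== RESULT ==
g | c
1 | 1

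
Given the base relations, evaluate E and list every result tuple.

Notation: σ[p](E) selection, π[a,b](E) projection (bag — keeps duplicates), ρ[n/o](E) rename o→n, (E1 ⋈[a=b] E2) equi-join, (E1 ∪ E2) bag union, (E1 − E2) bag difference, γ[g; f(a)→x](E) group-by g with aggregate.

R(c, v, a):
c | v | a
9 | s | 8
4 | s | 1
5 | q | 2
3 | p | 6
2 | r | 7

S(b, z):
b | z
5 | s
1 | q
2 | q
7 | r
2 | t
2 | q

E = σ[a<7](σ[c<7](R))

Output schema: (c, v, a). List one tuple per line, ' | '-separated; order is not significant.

Stepwise |·|:
  R → 5
  σ[c<7](R) → 4
  σ[a<7](σ[c<7](R)) → 3

== RESULT ==
c | v | a
3 | p | 6
4 | s | 1
5 | q | 2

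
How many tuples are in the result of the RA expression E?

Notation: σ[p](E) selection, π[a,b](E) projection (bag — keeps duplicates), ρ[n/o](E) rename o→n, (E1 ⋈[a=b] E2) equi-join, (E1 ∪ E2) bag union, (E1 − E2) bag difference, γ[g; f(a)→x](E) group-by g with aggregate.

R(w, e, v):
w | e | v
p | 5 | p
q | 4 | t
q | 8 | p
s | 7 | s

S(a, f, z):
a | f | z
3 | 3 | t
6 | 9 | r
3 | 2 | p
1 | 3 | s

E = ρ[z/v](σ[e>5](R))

Per-node cardinality:
  R → 4
  σ[e>5](R) → 2
  ρ[z/v](σ[e>5](R)) → 2

|E| = 2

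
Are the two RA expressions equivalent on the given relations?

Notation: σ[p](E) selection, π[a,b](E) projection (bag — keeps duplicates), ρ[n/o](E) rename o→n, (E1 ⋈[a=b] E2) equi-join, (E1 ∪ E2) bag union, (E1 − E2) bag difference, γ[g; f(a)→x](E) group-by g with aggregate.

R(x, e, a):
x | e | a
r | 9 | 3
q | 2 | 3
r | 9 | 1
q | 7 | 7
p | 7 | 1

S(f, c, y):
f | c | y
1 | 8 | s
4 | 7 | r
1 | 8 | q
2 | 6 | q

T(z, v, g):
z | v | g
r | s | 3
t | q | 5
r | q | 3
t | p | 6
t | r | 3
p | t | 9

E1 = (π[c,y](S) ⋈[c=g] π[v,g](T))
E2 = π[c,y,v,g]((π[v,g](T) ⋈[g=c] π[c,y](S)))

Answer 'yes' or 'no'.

E1 stepwise |·|:
  S → 4
  π[c,y](S) → 4
  T → 6
  π[v,g](T) → 6
  (π[c,y](S) ⋈[c=g] π[v,g](T)) → 1
E2 stepwise |·|:
  T → 6
  π[v,g](T) → 6
  S → 4
  π[c,y](S) → 4
  (π[v,g](T) ⋈[g=c] π[c,y](S)) → 1
  π[c,y,v,g]((π[v,g](T) ⋈[g=c] π[c,y](S))) → 1

E1 and E2 produce the same multiset:
c | y | v | g
6 | q | p | 6

yes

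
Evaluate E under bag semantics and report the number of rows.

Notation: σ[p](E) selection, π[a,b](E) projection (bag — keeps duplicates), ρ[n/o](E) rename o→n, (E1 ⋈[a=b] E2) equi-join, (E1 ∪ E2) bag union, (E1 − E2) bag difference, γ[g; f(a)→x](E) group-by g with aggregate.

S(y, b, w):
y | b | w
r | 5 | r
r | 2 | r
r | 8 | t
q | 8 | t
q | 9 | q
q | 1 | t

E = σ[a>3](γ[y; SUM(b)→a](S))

Subexpression sizes:
  S → 6
  γ[y; SUM(b)→a](S) → 2
  σ[a>3](γ[y; SUM(b)→a](S)) → 2

|E| = 2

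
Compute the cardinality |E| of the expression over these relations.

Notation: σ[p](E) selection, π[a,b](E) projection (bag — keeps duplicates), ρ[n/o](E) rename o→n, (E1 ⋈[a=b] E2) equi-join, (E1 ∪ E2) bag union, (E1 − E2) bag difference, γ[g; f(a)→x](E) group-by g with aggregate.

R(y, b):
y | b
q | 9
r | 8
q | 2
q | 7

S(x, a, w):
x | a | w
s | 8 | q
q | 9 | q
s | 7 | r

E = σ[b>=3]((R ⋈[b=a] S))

Subexpression sizes:
  R → 4
  S → 3
  (R ⋈[b=a] S) → 3
  σ[b>=3]((R ⋈[b=a] S)) → 3

|E| = 3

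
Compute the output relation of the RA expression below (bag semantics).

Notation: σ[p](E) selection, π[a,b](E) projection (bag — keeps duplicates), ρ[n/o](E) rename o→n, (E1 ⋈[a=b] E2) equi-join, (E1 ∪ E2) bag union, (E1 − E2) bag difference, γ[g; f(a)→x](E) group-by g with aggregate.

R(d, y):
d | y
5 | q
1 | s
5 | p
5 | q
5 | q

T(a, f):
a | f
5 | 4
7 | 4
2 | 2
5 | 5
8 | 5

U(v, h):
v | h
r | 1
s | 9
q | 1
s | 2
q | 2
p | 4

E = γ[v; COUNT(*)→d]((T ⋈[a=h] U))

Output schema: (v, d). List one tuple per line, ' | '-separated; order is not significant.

Per-node cardinality:
  T → 5
  U → 6
  (T ⋈[a=h] U) → 2
  γ[v; COUNT(*)→d]((T ⋈[a=h] U)) → 2

== RESULT ==
v | d
q | 1
s | 1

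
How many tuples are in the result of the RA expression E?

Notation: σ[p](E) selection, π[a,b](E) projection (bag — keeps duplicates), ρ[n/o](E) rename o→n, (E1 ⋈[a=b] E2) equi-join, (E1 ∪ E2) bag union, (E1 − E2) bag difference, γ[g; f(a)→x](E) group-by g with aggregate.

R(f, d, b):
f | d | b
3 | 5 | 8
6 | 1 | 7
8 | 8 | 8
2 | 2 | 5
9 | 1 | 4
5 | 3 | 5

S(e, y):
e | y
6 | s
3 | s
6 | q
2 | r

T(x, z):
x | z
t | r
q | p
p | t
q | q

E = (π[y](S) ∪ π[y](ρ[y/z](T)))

Per-node cardinality:
  S → 4
  π[y](S) → 4
  T → 4
  ρ[y/z](T) → 4
  π[y](ρ[y/z](T)) → 4
  (π[y](S) ∪ π[y](ρ[y/z](T))) → 8

|E| = 8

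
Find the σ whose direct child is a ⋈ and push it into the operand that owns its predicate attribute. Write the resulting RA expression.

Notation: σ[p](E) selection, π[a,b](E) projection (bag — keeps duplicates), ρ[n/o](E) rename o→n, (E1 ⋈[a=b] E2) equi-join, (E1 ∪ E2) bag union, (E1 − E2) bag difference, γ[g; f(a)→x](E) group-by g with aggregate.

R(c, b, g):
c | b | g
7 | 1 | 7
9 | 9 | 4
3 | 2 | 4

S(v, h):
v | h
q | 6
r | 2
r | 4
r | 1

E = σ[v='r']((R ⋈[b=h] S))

σ filters on v, owned by the right side.
E' = (R ⋈[b=h] σ[v='r'](S))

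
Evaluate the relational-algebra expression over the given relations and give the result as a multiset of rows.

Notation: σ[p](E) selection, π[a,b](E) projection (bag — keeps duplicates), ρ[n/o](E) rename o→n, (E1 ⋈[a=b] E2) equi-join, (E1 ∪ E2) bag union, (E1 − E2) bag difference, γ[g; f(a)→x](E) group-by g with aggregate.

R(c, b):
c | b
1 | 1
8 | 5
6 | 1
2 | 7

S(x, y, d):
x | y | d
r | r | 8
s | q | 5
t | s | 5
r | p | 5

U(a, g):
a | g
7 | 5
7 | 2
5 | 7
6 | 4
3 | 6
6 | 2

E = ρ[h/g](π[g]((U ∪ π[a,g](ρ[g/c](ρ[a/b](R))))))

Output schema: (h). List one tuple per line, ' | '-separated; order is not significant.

Row counts bottom-up:
  U → 6
  R → 4
  ρ[a/b](R) → 4
  ρ[g/c](ρ[a/b](R)) → 4
  π[a,g](ρ[g/c](ρ[a/b](R))) → 4
  (U ∪ π[a,g](ρ[g/c](ρ[a/b](R)))) → 10
  π[g]((U ∪ π[a,g](ρ[g/c](ρ[a/b](R))))) → 10
  ρ[h/g](π[g]((U ∪ π[a,g](ρ[g/c](ρ[a/b](R)))))) → 10

== RESULT ==
h
1
2
2
2
4
5
6
6
7
8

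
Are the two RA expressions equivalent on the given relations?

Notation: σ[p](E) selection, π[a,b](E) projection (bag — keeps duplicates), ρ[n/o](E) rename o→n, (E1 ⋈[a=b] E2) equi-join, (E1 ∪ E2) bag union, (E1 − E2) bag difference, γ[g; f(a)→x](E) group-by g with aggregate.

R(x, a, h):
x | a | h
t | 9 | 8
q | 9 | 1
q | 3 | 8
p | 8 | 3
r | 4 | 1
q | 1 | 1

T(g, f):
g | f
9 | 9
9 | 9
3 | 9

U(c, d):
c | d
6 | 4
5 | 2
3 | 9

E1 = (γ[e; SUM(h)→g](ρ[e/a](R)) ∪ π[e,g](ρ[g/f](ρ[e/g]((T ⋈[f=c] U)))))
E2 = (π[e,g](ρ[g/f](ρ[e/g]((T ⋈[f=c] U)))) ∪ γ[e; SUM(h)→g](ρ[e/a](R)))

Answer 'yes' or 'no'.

E1 subexpression sizes:
  R → 6
  ρ[e/a](R) → 6
  γ[e; SUM(h)→g](ρ[e/a](R)) → 5
  T → 3
  U → 3
  (T ⋈[f=c] U) → 0
  ρ[e/g]((T ⋈[f=c] U)) → 0
  ρ[g/f](ρ[e/g]((T ⋈[f=c] U))) → 0
  π[e,g](ρ[g/f](ρ[e/g]((T ⋈[f=c] U)))) → 0
  (γ[e; SUM(h)→g](ρ[e/a](R)) ∪ π[e,g](ρ[g/f](ρ[e/g]((T ⋈[f=c] U))))) → 5
E2 subexpression sizes:
  T → 3
  U → 3
  (T ⋈[f=c] U) → 0
  ρ[e/g]((T ⋈[f=c] U)) → 0
  ρ[g/f](ρ[e/g]((T ⋈[f=c] U))) → 0
  π[e,g](ρ[g/f](ρ[e/g]((T ⋈[f=c] U)))) → 0
  R → 6
  ρ[e/a](R) → 6
  γ[e; SUM(h)→g](ρ[e/a](R)) → 5
  (π[e,g](ρ[g/f](ρ[e/g]((T ⋈[f=c] U)))) ∪ γ[e; SUM(h)→g](ρ[e/a](R))) → 5

E1 and E2 produce the same multiset:
e | g
1 | 1
3 | 8
4 | 1
8 | 3
9 | 9

yes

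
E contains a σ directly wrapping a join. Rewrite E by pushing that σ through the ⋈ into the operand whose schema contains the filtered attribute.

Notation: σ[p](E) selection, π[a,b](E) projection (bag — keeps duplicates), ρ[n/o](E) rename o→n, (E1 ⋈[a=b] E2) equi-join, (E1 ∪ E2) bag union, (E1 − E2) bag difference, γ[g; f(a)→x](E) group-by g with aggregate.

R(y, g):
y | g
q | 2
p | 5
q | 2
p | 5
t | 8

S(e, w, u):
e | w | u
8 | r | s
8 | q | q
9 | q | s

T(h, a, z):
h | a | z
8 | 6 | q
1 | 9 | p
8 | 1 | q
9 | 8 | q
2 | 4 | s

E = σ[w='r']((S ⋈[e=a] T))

σ filters on w, owned by the left side.
E' = (σ[w='r'](S) ⋈[e=a] T)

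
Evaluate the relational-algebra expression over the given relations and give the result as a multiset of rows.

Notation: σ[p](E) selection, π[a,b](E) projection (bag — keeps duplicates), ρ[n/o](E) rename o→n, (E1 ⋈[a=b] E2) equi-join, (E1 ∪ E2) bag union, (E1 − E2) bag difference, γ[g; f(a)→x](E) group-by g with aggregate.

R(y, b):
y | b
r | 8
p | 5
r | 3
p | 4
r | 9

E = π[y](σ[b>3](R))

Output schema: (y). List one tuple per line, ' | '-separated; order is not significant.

Subexpression sizes:
  R → 5
  σ[b>3](R) → 4
  π[y](σ[b>3](R)) → 4

== RESULT ==
y
p
p
r
r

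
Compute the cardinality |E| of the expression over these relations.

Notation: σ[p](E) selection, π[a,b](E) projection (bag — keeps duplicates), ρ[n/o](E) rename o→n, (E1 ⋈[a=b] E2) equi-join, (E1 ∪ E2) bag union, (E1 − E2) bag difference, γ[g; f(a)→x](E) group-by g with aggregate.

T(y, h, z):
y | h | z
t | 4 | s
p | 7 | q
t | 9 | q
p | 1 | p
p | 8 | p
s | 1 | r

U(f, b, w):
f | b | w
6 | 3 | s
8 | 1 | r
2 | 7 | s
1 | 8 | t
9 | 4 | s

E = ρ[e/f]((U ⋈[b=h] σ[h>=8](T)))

Subexpression sizes:
  U → 5
  T → 6
  σ[h>=8](T) → 2
  (U ⋈[b=h] σ[h>=8](T)) → 1
  ρ[e/f]((U ⋈[b=h] σ[h>=8](T))) → 1

|E| = 1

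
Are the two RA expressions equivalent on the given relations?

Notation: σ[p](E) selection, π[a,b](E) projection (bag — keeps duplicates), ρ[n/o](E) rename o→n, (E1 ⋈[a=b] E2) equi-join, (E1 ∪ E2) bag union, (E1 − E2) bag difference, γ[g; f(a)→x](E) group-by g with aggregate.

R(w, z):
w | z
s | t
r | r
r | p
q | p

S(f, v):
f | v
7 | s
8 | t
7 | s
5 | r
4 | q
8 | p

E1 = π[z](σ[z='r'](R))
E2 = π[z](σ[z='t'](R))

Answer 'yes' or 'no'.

E1 subexpression sizes:
  R → 4
  σ[z='r'](R) → 1
  π[z](σ[z='r'](R)) → 1
E2 subexpression sizes:
  R → 4
  σ[z='t'](R) → 1
  π[z](σ[z='t'](R)) → 1

E1 result:
z
r
E2 result:
z
t
Witness: ('t',) appears 0× in E1 but 1× in E2.

no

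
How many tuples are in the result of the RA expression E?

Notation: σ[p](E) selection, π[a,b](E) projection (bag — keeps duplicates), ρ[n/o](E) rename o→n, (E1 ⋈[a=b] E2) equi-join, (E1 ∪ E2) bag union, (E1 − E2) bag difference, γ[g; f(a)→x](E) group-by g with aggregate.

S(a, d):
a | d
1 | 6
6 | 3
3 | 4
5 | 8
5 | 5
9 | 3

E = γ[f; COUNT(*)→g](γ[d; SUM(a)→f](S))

Subexpression sizes:
  S → 6
  γ[d; SUM(a)→f](S) → 5
  γ[f; COUNT(*)→g](γ[d; SUM(a)→f](S)) → 4

|E| = 4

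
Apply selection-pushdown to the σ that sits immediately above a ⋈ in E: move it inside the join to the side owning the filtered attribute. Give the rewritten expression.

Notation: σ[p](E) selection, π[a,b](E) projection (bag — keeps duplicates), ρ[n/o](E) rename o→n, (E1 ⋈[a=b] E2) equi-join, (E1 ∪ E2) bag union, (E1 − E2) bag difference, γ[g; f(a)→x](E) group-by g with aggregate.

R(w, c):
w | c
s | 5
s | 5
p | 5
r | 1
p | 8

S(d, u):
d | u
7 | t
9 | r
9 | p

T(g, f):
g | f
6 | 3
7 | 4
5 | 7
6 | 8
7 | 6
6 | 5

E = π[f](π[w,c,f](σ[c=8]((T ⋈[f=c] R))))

σ filters on c, owned by the right side.
E' = π[f](π[w,c,f]((T ⋈[f=c] σ[c=8](R))))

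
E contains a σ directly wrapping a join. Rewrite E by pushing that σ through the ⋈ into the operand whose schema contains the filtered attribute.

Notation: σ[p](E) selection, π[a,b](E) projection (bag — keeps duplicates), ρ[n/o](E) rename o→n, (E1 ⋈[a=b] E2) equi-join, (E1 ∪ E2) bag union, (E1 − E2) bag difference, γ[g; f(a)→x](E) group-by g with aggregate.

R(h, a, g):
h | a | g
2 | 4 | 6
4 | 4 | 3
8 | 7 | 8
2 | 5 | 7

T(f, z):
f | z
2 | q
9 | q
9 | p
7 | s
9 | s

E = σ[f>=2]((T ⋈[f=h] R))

σ filters on f, owned by the left side.
E' = (σ[f>=2](T) ⋈[f=h] R)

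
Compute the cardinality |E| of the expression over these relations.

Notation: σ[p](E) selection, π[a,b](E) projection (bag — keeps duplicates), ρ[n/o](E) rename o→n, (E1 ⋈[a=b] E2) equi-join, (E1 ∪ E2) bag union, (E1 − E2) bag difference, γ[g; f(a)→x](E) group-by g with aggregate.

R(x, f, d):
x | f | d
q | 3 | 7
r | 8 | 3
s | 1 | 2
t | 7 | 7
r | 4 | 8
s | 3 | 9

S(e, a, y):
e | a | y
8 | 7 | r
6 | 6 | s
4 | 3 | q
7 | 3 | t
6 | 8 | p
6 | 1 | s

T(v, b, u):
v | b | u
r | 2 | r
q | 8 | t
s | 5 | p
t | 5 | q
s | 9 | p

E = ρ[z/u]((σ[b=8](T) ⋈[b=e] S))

Stepwise |·|:
  T → 5
  σ[b=8](T) → 1
  S → 6
  (σ[b=8](T) ⋈[b=e] S) → 1
  ρ[z/u]((σ[b=8](T) ⋈[b=e] S)) → 1

|E| = 1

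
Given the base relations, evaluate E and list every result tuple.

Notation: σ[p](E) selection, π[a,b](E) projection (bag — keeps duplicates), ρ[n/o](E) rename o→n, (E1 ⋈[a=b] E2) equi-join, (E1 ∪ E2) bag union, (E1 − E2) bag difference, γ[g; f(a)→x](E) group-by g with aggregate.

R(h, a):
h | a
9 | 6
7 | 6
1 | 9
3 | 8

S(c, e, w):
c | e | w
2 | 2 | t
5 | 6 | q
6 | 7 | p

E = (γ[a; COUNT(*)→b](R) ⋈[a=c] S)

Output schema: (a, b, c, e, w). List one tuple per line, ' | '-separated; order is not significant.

Per-node cardinality:
  R → 4
  γ[a; COUNT(*)→b](R) → 3
  S → 3
  (γ[a; COUNT(*)→b](R) ⋈[a=c] S) → 1

== RESULT ==
a | b | c | e | w
6 | 2 | 6 | 7 | p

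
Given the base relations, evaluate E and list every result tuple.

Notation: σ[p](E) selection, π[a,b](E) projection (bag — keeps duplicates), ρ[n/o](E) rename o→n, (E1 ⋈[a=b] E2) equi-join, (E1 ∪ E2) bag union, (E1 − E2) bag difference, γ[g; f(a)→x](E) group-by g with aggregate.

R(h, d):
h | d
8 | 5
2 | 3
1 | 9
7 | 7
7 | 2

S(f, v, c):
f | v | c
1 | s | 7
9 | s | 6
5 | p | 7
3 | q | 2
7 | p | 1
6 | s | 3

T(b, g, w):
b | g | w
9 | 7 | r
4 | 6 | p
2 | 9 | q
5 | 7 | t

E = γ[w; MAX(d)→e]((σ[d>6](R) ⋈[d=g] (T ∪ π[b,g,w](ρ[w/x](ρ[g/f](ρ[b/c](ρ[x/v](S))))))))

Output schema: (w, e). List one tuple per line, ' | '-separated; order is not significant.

Stepwise |·|:
  R → 5
  σ[d>6](R) → 2
  T → 4
  S → 6
  ρ[x/v](S) → 6
  ρ[b/c](ρ[x/v](S)) → 6
  ρ[g/f](ρ[b/c](ρ[x/v](S))) → 6
  ρ[w/x](ρ[g/f](ρ[b/c](ρ[x/v](S)))) → 6
  π[b,g,w](ρ[w/x](ρ[g/f](ρ[b/c](ρ[x/v](S))))) → 6
  (T ∪ π[b,g,w](ρ[w/x](ρ[g/f](ρ[b/c](ρ[x/v](S)))))) → 10
  (σ[d>6](R) ⋈[d=g] (T ∪ π[b,g,w](ρ[w/x](ρ[g/f](ρ[b/c](ρ[x/v](S))))))) → 5
  γ[w; MAX(d)→e]((σ[d>6](R) ⋈[d=g] (T ∪ π[b,g,w](ρ[w/x](ρ[g/f](ρ[b/c](ρ[x/v](S)))))))) → 5

== RESULT ==
w | e
p | 7
q | 9
r | 7
s | 9
t | 7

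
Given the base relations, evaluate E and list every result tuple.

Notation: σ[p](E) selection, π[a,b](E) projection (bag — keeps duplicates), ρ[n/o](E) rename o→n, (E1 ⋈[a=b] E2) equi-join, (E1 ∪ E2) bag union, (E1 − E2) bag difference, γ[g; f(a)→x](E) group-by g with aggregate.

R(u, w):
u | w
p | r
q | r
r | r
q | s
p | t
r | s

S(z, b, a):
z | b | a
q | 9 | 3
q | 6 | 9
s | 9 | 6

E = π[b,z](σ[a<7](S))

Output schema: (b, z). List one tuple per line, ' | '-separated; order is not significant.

Subexpression sizes:
  S → 3
  σ[a<7](S) → 2
  π[b,z](σ[a<7](S)) → 2

== RESULT ==
b | z
9 | q
9 | s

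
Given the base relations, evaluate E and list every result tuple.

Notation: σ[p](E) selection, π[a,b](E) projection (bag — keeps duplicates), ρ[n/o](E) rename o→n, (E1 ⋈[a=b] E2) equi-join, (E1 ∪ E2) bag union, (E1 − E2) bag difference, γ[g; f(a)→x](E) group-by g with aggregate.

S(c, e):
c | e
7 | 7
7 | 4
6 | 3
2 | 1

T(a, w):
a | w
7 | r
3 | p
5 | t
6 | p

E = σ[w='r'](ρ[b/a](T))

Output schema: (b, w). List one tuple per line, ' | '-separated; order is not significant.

Per-node cardinality:
  T → 4
  ρ[b/a](T) → 4
  σ[w='r'](ρ[b/a](T)) → 1

== RESULT ==
b | w
7 | r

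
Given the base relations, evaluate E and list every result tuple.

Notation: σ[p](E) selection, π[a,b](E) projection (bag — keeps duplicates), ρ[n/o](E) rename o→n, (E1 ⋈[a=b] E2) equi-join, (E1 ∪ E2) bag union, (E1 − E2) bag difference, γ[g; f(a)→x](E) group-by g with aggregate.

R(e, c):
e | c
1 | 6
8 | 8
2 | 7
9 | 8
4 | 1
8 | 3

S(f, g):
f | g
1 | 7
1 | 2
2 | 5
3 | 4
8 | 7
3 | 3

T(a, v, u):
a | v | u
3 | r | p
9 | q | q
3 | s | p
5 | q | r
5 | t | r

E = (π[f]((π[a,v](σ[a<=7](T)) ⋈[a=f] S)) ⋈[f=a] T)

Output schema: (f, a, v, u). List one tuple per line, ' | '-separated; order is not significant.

Subexpression sizes:
  T → 5
  σ[a<=7](T) → 4
  π[a,v](σ[a<=7](T)) → 4
  S → 6
  (π[a,v](σ[a<=7](T)) ⋈[a=f] S) → 4
  π[f]((π[a,v](σ[a<=7](T)) ⋈[a=f] S)) → 4
  T → 5
  (π[f]((π[a,v](σ[a<=7](T)) ⋈[a=f] S)) ⋈[f=a] T) → 8

== RESULT ==
f | a | v | u
3 | 3 | r | p
3 | 3 | r | p
3 | 3 | r | p
3 | 3 | r | p
3 | 3 | s | p
3 | 3 | s | p
3 | 3 | s | p
3 | 3 | s | p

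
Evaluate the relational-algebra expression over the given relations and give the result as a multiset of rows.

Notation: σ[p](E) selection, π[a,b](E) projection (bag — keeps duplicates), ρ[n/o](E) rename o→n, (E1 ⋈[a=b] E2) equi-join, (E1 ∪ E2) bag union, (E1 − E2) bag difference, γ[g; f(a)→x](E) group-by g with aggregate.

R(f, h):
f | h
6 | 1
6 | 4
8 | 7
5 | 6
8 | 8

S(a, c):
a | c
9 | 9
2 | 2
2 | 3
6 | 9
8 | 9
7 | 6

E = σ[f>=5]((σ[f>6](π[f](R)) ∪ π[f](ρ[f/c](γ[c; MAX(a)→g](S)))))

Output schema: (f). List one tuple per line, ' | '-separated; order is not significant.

Stepwise |·|:
  R → 5
  π[f](R) → 5
  σ[f>6](π[f](R)) → 2
  S → 6
  γ[c; MAX(a)→g](S) → 4
  ρ[f/c](γ[c; MAX(a)→g](S)) → 4
  π[f](ρ[f/c](γ[c; MAX(a)→g](S))) → 4
  (σ[f>6](π[f](R)) ∪ π[f](ρ[f/c](γ[c; MAX(a)→g](S)))) → 6
  σ[f>=5]((σ[f>6](π[f](R)) ∪ π[f](ρ[f/c](γ[c; MAX(a)→g](S))))) → 4

== RESULT ==
f
6
8
8
9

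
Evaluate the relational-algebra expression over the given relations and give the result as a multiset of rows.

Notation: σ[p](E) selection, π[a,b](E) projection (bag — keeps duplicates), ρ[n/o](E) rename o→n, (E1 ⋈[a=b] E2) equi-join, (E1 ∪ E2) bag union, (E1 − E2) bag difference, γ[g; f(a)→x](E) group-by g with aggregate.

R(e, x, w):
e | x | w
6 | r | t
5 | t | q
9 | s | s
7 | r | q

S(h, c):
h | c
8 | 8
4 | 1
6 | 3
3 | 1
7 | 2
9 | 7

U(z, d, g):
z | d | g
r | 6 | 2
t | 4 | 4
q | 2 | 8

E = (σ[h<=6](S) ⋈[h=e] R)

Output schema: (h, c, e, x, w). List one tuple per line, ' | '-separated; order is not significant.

Stepwise |·|:
  S → 6
  σ[h<=6](S) → 3
  R → 4
  (σ[h<=6](S) ⋈[h=e] R) → 1

== RESULT ==
h | c | e | x | w
6 | 3 | 6 | r | t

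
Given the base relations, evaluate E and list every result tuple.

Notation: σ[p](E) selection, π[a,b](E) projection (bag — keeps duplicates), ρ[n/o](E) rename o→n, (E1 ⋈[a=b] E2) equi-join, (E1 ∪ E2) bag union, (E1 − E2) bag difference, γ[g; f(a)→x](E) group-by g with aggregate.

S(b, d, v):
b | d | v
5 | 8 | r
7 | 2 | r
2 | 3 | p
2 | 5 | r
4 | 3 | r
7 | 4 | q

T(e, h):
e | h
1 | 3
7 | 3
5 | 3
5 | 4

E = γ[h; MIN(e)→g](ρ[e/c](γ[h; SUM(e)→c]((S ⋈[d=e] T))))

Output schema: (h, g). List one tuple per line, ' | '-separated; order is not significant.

Per-node cardinality:
  S → 6
  T → 4
  (S ⋈[d=e] T) → 2
  γ[h; SUM(e)→c]((S ⋈[d=e] T)) → 2
  ρ[e/c](γ[h; SUM(e)→c]((S ⋈[d=e] T))) → 2
  γ[h; MIN(e)→g](ρ[e/c](γ[h; SUM(e)→c]((S ⋈[d=e] T)))) → 2

== RESULT ==
h | g
3 | 5
4 | 5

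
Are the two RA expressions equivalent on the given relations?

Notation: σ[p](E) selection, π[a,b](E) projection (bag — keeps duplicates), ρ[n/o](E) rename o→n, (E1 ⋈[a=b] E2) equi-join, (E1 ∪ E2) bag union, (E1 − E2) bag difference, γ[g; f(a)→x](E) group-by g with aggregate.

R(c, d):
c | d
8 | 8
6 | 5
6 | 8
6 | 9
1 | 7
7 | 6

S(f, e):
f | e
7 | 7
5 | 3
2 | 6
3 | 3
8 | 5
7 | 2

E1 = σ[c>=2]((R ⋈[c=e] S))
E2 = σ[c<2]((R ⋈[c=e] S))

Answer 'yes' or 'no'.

E1 row counts bottom-up:
  R → 6
  S → 6
  (R ⋈[c=e] S) → 4
  σ[c>=2]((R ⋈[c=e] S)) → 4
E2 row counts bottom-up:
  R → 6
  S → 6
  (R ⋈[c=e] S) → 4
  σ[c<2]((R ⋈[c=e] S)) → 0

E1 result:
c | d | f | e
6 | 5 | 2 | 6
6 | 8 | 2 | 6
6 | 9 | 2 | 6
7 | 6 | 7 | 7
E2 result:
c | d | f | e
(0 rows)
Witness: (6, 5, 2, 6) appears 1× in E1 but 0× in E2.

no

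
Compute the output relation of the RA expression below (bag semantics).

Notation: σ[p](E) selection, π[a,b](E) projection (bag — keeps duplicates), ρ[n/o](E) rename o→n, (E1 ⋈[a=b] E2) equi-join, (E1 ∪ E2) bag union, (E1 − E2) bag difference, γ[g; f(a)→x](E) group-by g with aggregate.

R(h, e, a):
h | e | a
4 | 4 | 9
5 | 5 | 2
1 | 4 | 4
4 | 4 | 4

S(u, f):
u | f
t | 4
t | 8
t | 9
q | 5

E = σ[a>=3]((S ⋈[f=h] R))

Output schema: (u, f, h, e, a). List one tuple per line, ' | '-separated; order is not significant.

Per-node cardinality:
  S → 4
  R → 4
  (S ⋈[f=h] R) → 3
  σ[a>=3]((S ⋈[f=h] R)) → 2

== RESULT ==
u | f | h | e | a
t | 4 | 4 | 4 | 4
t | 4 | 4 | 4 | 9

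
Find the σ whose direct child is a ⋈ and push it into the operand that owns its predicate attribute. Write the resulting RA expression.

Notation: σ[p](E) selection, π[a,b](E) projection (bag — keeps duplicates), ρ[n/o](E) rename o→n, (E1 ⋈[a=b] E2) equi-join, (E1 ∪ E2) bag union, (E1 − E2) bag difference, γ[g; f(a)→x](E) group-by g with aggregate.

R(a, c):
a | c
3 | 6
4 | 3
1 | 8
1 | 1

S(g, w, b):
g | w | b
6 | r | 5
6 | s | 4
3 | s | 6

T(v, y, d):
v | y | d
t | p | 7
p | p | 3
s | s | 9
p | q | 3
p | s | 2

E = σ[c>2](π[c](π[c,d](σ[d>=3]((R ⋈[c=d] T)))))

σ filters on d, owned by the right side.
E' = σ[c>2](π[c](π[c,d]((R ⋈[c=d] σ[d>=3](T)))))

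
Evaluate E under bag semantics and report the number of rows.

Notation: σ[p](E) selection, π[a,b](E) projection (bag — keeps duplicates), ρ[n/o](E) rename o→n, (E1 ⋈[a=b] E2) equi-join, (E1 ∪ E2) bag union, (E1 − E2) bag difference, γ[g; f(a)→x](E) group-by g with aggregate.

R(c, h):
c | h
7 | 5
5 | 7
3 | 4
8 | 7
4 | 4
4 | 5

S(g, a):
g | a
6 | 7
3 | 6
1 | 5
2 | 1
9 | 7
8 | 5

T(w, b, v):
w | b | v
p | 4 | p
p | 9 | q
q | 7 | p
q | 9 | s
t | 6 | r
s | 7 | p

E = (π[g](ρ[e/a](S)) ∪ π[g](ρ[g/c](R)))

Per-node cardinality:
  S → 6
  ρ[e/a](S) → 6
  π[g](ρ[e/a](S)) → 6
  R → 6
  ρ[g/c](R) → 6
  π[g](ρ[g/c](R)) → 6
  (π[g](ρ[e/a](S)) ∪ π[g](ρ[g/c](R))) → 12

|E| = 12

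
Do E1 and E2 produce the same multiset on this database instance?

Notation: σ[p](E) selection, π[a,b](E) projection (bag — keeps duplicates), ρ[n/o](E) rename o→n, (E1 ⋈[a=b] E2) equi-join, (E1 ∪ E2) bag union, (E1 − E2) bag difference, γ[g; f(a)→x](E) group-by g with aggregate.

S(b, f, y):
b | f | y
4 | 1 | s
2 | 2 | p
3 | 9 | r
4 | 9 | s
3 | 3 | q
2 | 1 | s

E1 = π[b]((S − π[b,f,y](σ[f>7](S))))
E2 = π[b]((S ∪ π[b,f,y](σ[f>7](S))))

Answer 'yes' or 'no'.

E1 stepwise |·|:
  S → 6
  S → 6
  σ[f>7](S) → 2
  π[b,f,y](σ[f>7](S)) → 2
  (S − π[b,f,y](σ[f>7](S))) → 4
  π[b]((S − π[b,f,y](σ[f>7](S)))) → 4
E2 stepwise |·|:
  S → 6
  S → 6
  σ[f>7](S) → 2
  π[b,f,y](σ[f>7](S)) → 2
  (S ∪ π[b,f,y](σ[f>7](S))) → 8
  π[b]((S ∪ π[b,f,y](σ[f>7](S)))) → 8

E1 result:
b
2
2
3
4
E2 result:
b
2
2
3
3
3
4
4
4
Witness: (3,) appears 1× in E1 but 3× in E2.

no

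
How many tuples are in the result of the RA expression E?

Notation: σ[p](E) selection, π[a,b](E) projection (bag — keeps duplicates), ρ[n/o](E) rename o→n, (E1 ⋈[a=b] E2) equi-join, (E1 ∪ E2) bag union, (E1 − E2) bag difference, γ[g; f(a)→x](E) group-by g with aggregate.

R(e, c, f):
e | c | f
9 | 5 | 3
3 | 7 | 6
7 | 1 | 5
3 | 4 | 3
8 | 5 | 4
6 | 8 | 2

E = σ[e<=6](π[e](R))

Subexpression sizes:
  R → 6
  π[e](R) → 6
  σ[e<=6](π[e](R)) → 3

|E| = 3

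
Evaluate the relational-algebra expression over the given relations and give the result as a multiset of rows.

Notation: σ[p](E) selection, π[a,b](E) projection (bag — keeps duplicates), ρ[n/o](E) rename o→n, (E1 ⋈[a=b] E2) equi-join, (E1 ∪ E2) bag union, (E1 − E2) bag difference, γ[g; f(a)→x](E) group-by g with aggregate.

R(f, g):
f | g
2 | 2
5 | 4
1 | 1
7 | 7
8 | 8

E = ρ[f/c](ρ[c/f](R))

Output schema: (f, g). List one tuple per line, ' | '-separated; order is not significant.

Per-node cardinality:
  R → 5
  ρ[c/f](R) → 5
  ρ[f/c](ρ[c/f](R)) → 5

== RESULT ==
f | g
1 | 1
2 | 2
5 | 4
7 | 7
8 | 8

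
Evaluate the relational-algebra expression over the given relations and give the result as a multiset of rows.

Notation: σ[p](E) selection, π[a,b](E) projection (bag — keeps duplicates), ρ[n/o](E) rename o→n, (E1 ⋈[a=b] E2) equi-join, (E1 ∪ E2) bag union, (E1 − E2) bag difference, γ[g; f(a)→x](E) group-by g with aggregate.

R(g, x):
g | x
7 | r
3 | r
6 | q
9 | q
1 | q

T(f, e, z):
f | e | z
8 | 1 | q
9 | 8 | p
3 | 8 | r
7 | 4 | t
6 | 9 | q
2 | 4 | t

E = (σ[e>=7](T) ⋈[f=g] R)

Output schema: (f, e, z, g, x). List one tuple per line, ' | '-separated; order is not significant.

Subexpression sizes:
  T → 6
  σ[e>=7](T) → 3
  R → 5
  (σ[e>=7](T) ⋈[f=g] R) → 3

== RESULT ==
f | e | z | g | x
3 | 8 | r | 3 | r
6 | 9 | q | 6 | q
9 | 8 | p | 9 | q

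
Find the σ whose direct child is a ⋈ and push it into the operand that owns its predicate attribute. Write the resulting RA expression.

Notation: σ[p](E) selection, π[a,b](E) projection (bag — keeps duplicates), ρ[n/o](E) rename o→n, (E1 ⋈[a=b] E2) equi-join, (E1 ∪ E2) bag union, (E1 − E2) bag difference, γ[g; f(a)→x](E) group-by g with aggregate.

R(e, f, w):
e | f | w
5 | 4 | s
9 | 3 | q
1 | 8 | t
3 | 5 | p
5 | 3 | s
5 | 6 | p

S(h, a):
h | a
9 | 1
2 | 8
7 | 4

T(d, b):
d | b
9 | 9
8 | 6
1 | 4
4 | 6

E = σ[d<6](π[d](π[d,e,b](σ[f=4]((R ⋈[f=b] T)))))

σ filters on f, owned by the left side.
E' = σ[d<6](π[d](π[d,e,b]((σ[f=4](R) ⋈[f=b] T))))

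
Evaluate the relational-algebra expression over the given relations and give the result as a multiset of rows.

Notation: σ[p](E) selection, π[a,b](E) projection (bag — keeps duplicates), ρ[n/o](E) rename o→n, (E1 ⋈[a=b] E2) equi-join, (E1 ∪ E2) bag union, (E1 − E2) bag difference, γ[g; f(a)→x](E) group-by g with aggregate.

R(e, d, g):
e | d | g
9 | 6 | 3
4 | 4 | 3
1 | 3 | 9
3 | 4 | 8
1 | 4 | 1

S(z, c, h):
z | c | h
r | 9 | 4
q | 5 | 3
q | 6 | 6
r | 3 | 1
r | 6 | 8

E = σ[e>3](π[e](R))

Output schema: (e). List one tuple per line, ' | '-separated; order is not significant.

Per-node cardinality:
  R → 5
  π[e](R) → 5
  σ[e>3](π[e](R)) → 2

== RESULT ==
e
4
9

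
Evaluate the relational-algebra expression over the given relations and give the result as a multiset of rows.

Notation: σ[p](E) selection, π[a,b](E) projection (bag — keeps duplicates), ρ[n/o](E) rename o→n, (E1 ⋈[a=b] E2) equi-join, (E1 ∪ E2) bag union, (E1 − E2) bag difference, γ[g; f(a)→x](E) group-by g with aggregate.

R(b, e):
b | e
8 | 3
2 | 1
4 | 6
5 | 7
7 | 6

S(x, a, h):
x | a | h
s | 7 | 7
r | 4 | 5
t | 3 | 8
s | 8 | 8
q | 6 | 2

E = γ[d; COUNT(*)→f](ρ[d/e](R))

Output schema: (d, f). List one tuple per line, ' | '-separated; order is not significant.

Row counts bottom-up:
  R → 5
  ρ[d/e](R) → 5
  γ[d; COUNT(*)→f](ρ[d/e](R)) → 4

== RESULT ==
d | f
1 | 1
3 | 1
6 | 2
7 | 1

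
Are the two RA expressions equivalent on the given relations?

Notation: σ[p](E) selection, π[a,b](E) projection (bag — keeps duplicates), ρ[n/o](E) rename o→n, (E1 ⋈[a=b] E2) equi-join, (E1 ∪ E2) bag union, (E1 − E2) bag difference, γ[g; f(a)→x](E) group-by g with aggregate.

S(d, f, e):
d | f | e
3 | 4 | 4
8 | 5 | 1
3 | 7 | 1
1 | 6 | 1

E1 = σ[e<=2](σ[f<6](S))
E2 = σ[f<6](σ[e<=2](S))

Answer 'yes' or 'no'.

E1 per-node cardinality:
  S → 4
  σ[f<6](S) → 2
  σ[e<=2](σ[f<6](S)) → 1
E2 per-node cardinality:
  S → 4
  σ[e<=2](S) → 3
  σ[f<6](σ[e<=2](S)) → 1

E1 and E2 produce the same multiset:
d | f | e
8 | 5 | 1

yes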